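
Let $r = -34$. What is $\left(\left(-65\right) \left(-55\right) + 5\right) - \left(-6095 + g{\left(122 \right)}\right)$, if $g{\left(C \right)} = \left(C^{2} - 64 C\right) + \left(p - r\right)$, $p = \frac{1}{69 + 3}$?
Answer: $\frac{184679}{72} \approx 2565.0$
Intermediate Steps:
$p = \frac{1}{72} \approx 0.013889$
$g{\left(C \right)} = \frac{2449}{72} + C^{2} - 64 C$ ($g{\left(C \right)} = \left(C^{2} - 64 C\right) + \left(\frac{1}{72} - -34\right) = \left(C^{2} - 64 C\right) + \left(\frac{1}{72} + 34\right) = \left(C^{2} - 64 C\right) + \frac{2449}{72} = \frac{2449}{72} + C^{2} - 64 C$)
$\left(\left(-65\right) \left(-55\right) + 5\right) - \left(-6095 + g{\left(122 \right)}\right) = \left(\left(-65\right) \left(-55\right) + 5\right) + \left(6095 - \left(\frac{2449}{72} + 122^{2} - 7808\right)\right) = \left(3575 + 5\right) + \left(6095 - \left(\frac{2449}{72} + 14884 - 7808\right)\right) = 3580 + \left(6095 - \frac{511921}{72}\right) = 3580 - \frac{73081}{72} = \frac{184679}{72}$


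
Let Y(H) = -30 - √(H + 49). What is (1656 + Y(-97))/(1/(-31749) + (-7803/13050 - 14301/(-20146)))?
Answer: 26928948573675/1853318347 - 66245875950*I*√3/1853318347 ≈ 14530.0 - 61.911*I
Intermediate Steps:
Y(H) = -30 - √(49 + H)
(1656 + Y(-97))/(1/(-31749) + (-7803/13050 - 14301/(-20146))) = (1656 + (-30 - √(49 - 97)))/(1/(-31749) + (-7803/13050 - 14301/(-20146))) = (1656 + (-30 - √(-48)))/(-1/31749 + (-7803*1/13050 - 14301*(-1/20146))) = (1656 + (-30 - 4*I*√3))/(-1/31749 + (-867/1450 + 2043/2878)) = (1656 + (-30 - 4*I*√3))/(-1/31749 + 116781/1043275) = (1626 - 4*I*√3)/(3706636694/33122937975) = (1626 - 4*I*√3)*(33122937975/3706636694) = 26928948573675/1853318347 - 66245875950*I*√3/1853318347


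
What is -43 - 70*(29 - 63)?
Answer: 2337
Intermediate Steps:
-43 - 70*(29 - 63) = -43 - 70*(-34) = -43 + 2380 = 2337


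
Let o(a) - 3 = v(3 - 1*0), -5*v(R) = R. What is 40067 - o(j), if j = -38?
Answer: 200323/5 ≈ 40065.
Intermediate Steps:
v(R) = -R/5
o(a) = 12/5 (o(a) = 3 - (3 - 1*0)/5 = 3 - (3 + 0)/5 = 3 - ⅕*3 = 3 - ⅗ = 12/5)
40067 - o(j) = 40067 - 1*12/5 = 40067 - 12/5 = 200323/5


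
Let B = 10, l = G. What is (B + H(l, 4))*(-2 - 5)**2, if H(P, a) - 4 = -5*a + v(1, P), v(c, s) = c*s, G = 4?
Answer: -98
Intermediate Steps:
l = 4
H(P, a) = 4 + P - 5*a (H(P, a) = 4 + (-5*a + 1*P) = 4 + (-5*a + P) = 4 + (P - 5*a) = 4 + P - 5*a)
(B + H(l, 4))*(-2 - 5)**2 = (10 + (4 + 4 - 5*4))*(-2 - 5)**2 = (10 + (4 + 4 - 20))*(-7)**2 = (10 - 12)*49 = -2*49 = -98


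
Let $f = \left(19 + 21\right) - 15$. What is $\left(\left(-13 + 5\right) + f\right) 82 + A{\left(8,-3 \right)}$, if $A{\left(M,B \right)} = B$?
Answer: $1391$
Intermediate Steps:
$f = 25$ ($f = 40 - 15 = 25$)
$\left(\left(-13 + 5\right) + f\right) 82 + A{\left(8,-3 \right)} = \left(\left(-13 + 5\right) + 25\right) 82 - 3 = \left(-8 + 25\right) 82 - 3 = 17 \cdot 82 - 3 = 1394 - 3 = 1391$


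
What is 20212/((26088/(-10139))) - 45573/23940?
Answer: -68155560727/8674260 ≈ -7857.2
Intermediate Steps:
20212/((26088/(-10139))) - 45573/23940 = 20212/((26088*(-1/10139))) - 45573*1/23940 = 20212/(-26088/10139) - 15191/7980 = 20212*(-10139/26088) - 15191/7980 = -51232367/6522 - 15191/7980 = -68155560727/8674260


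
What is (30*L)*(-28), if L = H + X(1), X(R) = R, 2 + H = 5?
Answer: -3360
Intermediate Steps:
H = 3 (H = -2 + 5 = 3)
L = 4 (L = 3 + 1 = 4)
(30*L)*(-28) = (30*4)*(-28) = 120*(-28) = -3360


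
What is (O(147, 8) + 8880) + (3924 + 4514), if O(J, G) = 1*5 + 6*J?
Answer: 18205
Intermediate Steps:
O(J, G) = 5 + 6*J
(O(147, 8) + 8880) + (3924 + 4514) = ((5 + 6*147) + 8880) + (3924 + 4514) = ((5 + 882) + 8880) + 8438 = (887 + 8880) + 8438 = 9767 + 8438 = 18205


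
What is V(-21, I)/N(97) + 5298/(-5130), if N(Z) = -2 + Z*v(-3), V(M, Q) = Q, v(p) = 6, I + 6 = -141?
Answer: -25513/19836 ≈ -1.2862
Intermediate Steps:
I = -147 (I = -6 - 141 = -147)
N(Z) = -2 + 6*Z (N(Z) = -2 + Z*6 = -2 + 6*Z)
V(-21, I)/N(97) + 5298/(-5130) = -147/(-2 + 6*97) + 5298/(-5130) = -147/(-2 + 582) + 5298*(-1/5130) = -147/580 - 883/855 = -25513/19836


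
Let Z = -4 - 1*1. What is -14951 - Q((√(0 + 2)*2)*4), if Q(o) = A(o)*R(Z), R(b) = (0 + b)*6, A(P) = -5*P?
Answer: -14951 - 1200*√2 ≈ -16648.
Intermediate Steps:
Z = -5 (Z = -4 - 1 = -5)
R(b) = 6*b (R(b) = b*6 = 6*b)
Q(o) = 150*o (Q(o) = (-5*o)*(6*(-5)) = -5*o*(-30) = 150*o)
-14951 - Q((√(0 + 2)*2)*4) = -14951 - 150*(√(0 + 2)*2)*4 = -14951 - 150*(√2*2)*4 = -14951 - 150*(2*√2)*4 = -14951 - 150*8*√2 = -14951 - 1200*√2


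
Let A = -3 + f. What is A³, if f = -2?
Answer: -125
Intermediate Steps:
A = -5 (A = -3 - 2 = -5)
A³ = (-5)³ = -125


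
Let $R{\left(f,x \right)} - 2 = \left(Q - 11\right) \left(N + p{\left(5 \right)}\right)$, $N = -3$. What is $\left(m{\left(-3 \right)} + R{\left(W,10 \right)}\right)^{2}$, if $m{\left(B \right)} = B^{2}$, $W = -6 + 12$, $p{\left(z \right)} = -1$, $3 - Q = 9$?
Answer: $6241$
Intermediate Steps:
$Q = -6$ ($Q = 3 - 9 = -6$)
$W = 6$
$R{\left(f,x \right)} = 70$ ($R{\left(f,x \right)} = 2 + \left(-6 - 11\right) \left(-3 - 1\right) = 2 - -68 = 2 + 68 = 70$)
$\left(m{\left(-3 \right)} + R{\left(W,10 \right)}\right)^{2} = \left(\left(-3\right)^{2} + 70\right)^{2} = \left(9 + 70\right)^{2} = 79^{2} = 6241$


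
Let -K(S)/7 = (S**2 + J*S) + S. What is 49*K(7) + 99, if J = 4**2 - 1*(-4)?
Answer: -67129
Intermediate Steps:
J = 20 (J = 16 + 4 = 20)
K(S) = -147*S - 7*S**2 (K(S) = -7*((S**2 + 20*S) + S) = -7*(S**2 + 21*S) = -147*S - 7*S**2)
49*K(7) + 99 = 49*(-7*7*(21 + 7)) + 99 = 49*(-7*7*28) + 99 = 49*(-1372) + 99 = -67228 + 99 = -67129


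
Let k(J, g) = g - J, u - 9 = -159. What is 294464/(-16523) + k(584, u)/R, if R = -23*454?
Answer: -1531332603/86266583 ≈ -17.751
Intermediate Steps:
u = -150 (u = 9 - 159 = -150)
R = -10442
294464/(-16523) + k(584, u)/R = 294464/(-16523) + (-150 - 1*584)/(-10442) = 294464*(-1/16523) + (-150 - 584)*(-1/10442) = -294464/16523 - 734*(-1/10442) = -294464/16523 + 367/5221 = -1531332603/86266583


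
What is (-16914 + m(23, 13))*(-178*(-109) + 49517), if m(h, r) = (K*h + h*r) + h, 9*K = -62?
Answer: -3463271642/3 ≈ -1.1544e+9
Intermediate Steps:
K = -62/9 (K = (⅑)*(-62) = -62/9 ≈ -6.8889)
m(h, r) = -53*h/9 + h*r (m(h, r) = (-62*h/9 + h*r) + h = -53*h/9 + h*r)
(-16914 + m(23, 13))*(-178*(-109) + 49517) = (-16914 + (⅑)*23*(-53 + 9*13))*(-178*(-109) + 49517) = (-16914 + (⅑)*23*(-53 + 117))*(19402 + 49517) = (-16914 + (⅑)*23*64)*68919 = (-16914 + 1472/9)*68919 = -150754/9*68919 = -3463271642/3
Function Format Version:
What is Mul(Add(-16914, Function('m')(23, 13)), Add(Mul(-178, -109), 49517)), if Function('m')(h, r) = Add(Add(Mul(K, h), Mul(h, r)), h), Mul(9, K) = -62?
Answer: Rational(-3463271642, 3) ≈ -1.1544e+9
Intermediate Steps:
K = Rational(-62, 9) (K = Mul(Rational(1, 9), -62) = Rational(-62, 9) ≈ -6.8889)
Function('m')(h, r) = Add(Mul(Rational(-53, 9), h), Mul(h, r)) (Function('m')(h, r) = Add(Add(Mul(Rational(-62, 9), h), Mul(h, r)), h) = Add(Mul(Rational(-53, 9), h), Mul(h, r)))
Mul(Add(-16914, Function('m')(23, 13)), Add(Mul(-178, -109), 49517)) = Mul(Add(-16914, Mul(Rational(1, 9), 23, Add(-53, Mul(9, 13)))), Add(Mul(-178, -109), 49517)) = Mul(Add(-16914, Mul(Rational(1, 9), 23, Add(-53, 117))), Add(19402, 49517)) = Mul(Add(-16914, Mul(Rational(1, 9), 23, 64)), 68919) = Mul(Add(-16914, Rational(1472, 9)), 68919) = Mul(Rational(-150754, 9), 68919) = Rational(-3463271642, 3)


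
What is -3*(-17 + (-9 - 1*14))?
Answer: 120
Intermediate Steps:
-3*(-17 + (-9 - 1*14)) = -3*(-17 + (-9 - 14)) = -3*(-17 - 23) = -3*(-40) = 120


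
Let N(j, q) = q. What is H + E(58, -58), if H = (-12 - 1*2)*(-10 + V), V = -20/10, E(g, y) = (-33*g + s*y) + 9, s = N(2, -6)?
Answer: -1389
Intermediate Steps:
s = -6
E(g, y) = 9 - 33*g - 6*y (E(g, y) = (-33*g - 6*y) + 9 = 9 - 33*g - 6*y)
V = -2 (V = -20*1/10 = -2)
H = 168 (H = (-12 - 1*2)*(-10 - 2) = (-12 - 2)*(-12) = -14*(-12) = 168)
H + E(58, -58) = 168 + (9 - 33*58 - 6*(-58)) = 168 + (9 - 1914 + 348) = 168 - 1557 = -1389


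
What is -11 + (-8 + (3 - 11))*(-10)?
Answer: 149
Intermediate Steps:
-11 + (-8 + (3 - 11))*(-10) = -11 + (-8 - 8)*(-10) = -11 - 16*(-10) = -11 + 160 = 149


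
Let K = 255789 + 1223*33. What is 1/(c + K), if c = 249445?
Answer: 1/545593 ≈ 1.8329e-6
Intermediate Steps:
K = 296148 (K = 255789 + 40359 = 296148)
1/(c + K) = 1/(249445 + 296148) = 1/545593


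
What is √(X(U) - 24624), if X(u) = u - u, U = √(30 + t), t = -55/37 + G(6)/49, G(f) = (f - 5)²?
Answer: 36*I*√19 ≈ 156.92*I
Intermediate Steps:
G(f) = (-5 + f)²
t = -2658/1813 (t = -55/37 + (-5 + 6)²/49 = -55*1/37 + 1²*(1/49) = -55/37 + 1*(1/49) = -55/37 + 1/49 = -2658/1813 ≈ -1.4661)
U = 6*√53169/259 (U = √(30 - 2658/1813) = √(51732/1813) = 6*√53169/259 ≈ 5.3417)
X(u) = 0
√(X(U) - 24624) = √(0 - 24624) = √(-24624) = 36*I*√19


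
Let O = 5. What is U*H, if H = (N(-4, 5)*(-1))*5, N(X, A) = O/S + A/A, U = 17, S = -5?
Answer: 0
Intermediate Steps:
N(X, A) = 0 (N(X, A) = 5/(-5) + A/A = 5*(-⅕) + 1 = -1 + 1 = 0)
H = 0 (H = (0*(-1))*5 = 0*5 = 0)
U*H = 17*0 = 0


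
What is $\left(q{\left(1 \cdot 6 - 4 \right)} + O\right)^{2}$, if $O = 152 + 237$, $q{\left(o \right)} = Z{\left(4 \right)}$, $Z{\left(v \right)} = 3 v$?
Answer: $160801$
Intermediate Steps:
$q{\left(o \right)} = 12$ ($q{\left(o \right)} = 3 \cdot 4 = 12$)
$O = 389$
$\left(q{\left(1 \cdot 6 - 4 \right)} + O\right)^{2} = \left(12 + 389\right)^{2} = 401^{2} = 160801$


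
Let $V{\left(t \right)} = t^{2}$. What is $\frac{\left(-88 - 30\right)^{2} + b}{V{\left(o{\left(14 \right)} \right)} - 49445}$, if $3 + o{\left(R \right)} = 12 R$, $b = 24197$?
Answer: $- \frac{38121}{22220} \approx -1.7156$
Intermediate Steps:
$o{\left(R \right)} = -3 + 12 R$
$\frac{\left(-88 - 30\right)^{2} + b}{V{\left(o{\left(14 \right)} \right)} - 49445} = \frac{\left(-88 - 30\right)^{2} + 24197}{\left(-3 + 12 \cdot 14\right)^{2} - 49445} = \frac{\left(-118\right)^{2} + 24197}{\left(-3 + 168\right)^{2} - 49445} = \frac{13924 + 24197}{165^{2} - 49445} = \frac{38121}{27225 - 49445} = \frac{38121}{-22220} = 38121 \left(- \frac{1}{22220}\right) = - \frac{38121}{22220}$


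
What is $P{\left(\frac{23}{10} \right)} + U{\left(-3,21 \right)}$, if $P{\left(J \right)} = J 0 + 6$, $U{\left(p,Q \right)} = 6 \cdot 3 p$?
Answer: $-48$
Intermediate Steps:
$U{\left(p,Q \right)} = 18 p$
$P{\left(J \right)} = 6$ ($P{\left(J \right)} = 0 + 6 = 6$)
$P{\left(\frac{23}{10} \right)} + U{\left(-3,21 \right)} = 6 + 18 \left(-3\right) = 6 - 54 = -48$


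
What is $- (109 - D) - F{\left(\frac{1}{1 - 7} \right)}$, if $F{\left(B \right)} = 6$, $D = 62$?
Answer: $-53$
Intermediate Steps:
$- (109 - D) - F{\left(\frac{1}{1 - 7} \right)} = - (109 - 62) - 6 = \left(-1\right) 47 - 6 = -47 - 6 = -53$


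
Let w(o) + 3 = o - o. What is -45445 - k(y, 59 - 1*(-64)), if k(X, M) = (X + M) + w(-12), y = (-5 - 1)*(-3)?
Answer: -45583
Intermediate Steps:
y = 18 (y = -6*(-3) = 18)
w(o) = -3 (w(o) = -3 + (o - o) = -3 + 0 = -3)
k(X, M) = -3 + M + X (k(X, M) = (X + M) - 3 = (M + X) - 3 = -3 + M + X)
-45445 - k(y, 59 - 1*(-64)) = -45445 - (-3 + (59 - 1*(-64)) + 18) = -45445 - (-3 + (59 + 64) + 18) = -45445 - (-3 + 123 + 18) = -45445 - 1*138 = -45445 - 138 = -45583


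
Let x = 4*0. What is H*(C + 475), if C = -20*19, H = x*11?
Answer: 0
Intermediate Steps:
x = 0
H = 0 (H = 0*11 = 0)
C = -380
H*(C + 475) = 0*(-380 + 475) = 0*95 = 0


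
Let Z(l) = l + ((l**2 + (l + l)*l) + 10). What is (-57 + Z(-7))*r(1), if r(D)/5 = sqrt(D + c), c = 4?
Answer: 465*sqrt(5) ≈ 1039.8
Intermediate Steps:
r(D) = 5*sqrt(4 + D) (r(D) = 5*sqrt(D + 4) = 5*sqrt(4 + D))
Z(l) = 10 + l + 3*l**2 (Z(l) = l + ((l**2 + (2*l)*l) + 10) = l + ((l**2 + 2*l**2) + 10) = l + (3*l**2 + 10) = l + (10 + 3*l**2) = 10 + l + 3*l**2)
(-57 + Z(-7))*r(1) = (-57 + (10 - 7 + 3*(-7)**2))*(5*sqrt(4 + 1)) = (-57 + (10 - 7 + 3*49))*(5*sqrt(5)) = (-57 + (10 - 7 + 147))*(5*sqrt(5)) = (-57 + 150)*(5*sqrt(5)) = 93*(5*sqrt(5)) = 465*sqrt(5)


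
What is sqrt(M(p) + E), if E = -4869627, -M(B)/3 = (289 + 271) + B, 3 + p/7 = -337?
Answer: 3*I*sqrt(540463) ≈ 2205.5*I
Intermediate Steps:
p = -2380 (p = -21 + 7*(-337) = -21 - 2359 = -2380)
M(B) = -1680 - 3*B (M(B) = -3*((289 + 271) + B) = -3*(560 + B) = -1680 - 3*B)
sqrt(M(p) + E) = sqrt((-1680 - 3*(-2380)) - 4869627) = sqrt((-1680 + 7140) - 4869627) = sqrt(5460 - 4869627) = sqrt(-4864167) = 3*I*sqrt(540463)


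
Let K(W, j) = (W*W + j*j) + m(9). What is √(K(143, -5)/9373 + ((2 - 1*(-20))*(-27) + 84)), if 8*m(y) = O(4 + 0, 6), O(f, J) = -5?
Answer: I*√4223734802/2884 ≈ 22.535*I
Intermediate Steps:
m(y) = -5/8 (m(y) = (⅛)*(-5) = -5/8)
K(W, j) = -5/8 + W² + j² (K(W, j) = (W*W + j*j) - 5/8 = (W² + j²) - 5/8 = -5/8 + W² + j²)
√(K(143, -5)/9373 + ((2 - 1*(-20))*(-27) + 84)) = √((-5/8 + 143² + (-5)²)/9373 + ((2 - 1*(-20))*(-27) + 84)) = √((-5/8 + 20449 + 25)*(1/9373) + ((2 + 20)*(-27) + 84)) = √((163787/8)*(1/9373) + (22*(-27) + 84)) = √(12599/5768 + (-594 + 84)) = √(12599/5768 - 510) = √(-2929081/5768) = I*√4223734802/2884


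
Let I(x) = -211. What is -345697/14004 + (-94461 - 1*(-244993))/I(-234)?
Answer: -2180992195/2954844 ≈ -738.11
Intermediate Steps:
-345697/14004 + (-94461 - 1*(-244993))/I(-234) = -345697/14004 + (-94461 - 1*(-244993))/(-211) = -345697*1/14004 + (-94461 + 244993)*(-1/211) = -345697/14004 + 150532*(-1/211) = -345697/14004 - 150532/211 = -2180992195/2954844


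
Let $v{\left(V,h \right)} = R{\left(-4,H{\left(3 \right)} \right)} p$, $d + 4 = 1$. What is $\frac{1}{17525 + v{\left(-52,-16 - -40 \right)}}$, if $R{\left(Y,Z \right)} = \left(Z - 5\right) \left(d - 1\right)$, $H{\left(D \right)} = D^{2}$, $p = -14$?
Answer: $\frac{1}{17749} \approx 5.6341 \cdot 10^{-5}$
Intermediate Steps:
$d = -3$ ($d = -4 + 1 = -3$)
$R{\left(Y,Z \right)} = 20 - 4 Z$ ($R{\left(Y,Z \right)} = \left(Z - 5\right) \left(-3 - 1\right) = \left(-5 + Z\right) \left(-4\right) = 20 - 4 Z$)
$v{\left(V,h \right)} = 224$ ($v{\left(V,h \right)} = \left(20 - 4 \cdot 3^{2}\right) \left(-14\right) = \left(20 - 36\right) \left(-14\right) = \left(-16\right) \left(-14\right) = 224$)
$\frac{1}{17525 + v{\left(-52,-16 - -40 \right)}} = \frac{1}{17525 + 224} = \frac{1}{17749}$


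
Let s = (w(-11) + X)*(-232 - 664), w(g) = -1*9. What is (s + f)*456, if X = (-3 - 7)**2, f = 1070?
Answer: -36692496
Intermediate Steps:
w(g) = -9
X = 100 (X = (-10)**2 = 100)
s = -81536 (s = (-9 + 100)*(-232 - 664) = 91*(-896) = -81536)
(s + f)*456 = (-81536 + 1070)*456 = -80466*456 = -36692496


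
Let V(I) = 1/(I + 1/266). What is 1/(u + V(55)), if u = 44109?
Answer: 14631/645359045 ≈ 2.2671e-5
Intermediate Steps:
V(I) = 1/(1/266 + I) (V(I) = 1/(I + 1/266) = 1/(1/266 + I))
1/(u + V(55)) = 1/(44109 + 266/(1 + 266*55)) = 1/(44109 + 266/(1 + 14630)) = 1/(44109 + 266/14631) = 1/(645359045/14631) = 14631/645359045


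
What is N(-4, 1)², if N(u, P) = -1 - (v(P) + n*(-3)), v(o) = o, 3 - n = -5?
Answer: 484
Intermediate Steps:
n = 8 (n = 3 - 1*(-5) = 3 + 5 = 8)
N(u, P) = 23 - P (N(u, P) = -1 - (P + 8*(-3)) = -1 - (P - 24) = -1 - (-24 + P) = -1 + (24 - P) = 23 - P)
N(-4, 1)² = (23 - 1*1)² = (23 - 1)² = 22² = 484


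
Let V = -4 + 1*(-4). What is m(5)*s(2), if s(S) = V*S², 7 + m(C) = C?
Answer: 64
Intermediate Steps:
m(C) = -7 + C
V = -8 (V = -4 - 4 = -8)
s(S) = -8*S²
m(5)*s(2) = (-7 + 5)*(-8*2²) = -(-16)*4 = -2*(-32) = 64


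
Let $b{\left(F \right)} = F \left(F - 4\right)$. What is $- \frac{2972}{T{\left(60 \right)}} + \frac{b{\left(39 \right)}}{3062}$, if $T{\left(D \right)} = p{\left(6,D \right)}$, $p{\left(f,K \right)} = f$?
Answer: $- \frac{4546037}{9186} \approx -494.89$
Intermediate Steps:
$T{\left(D \right)} = 6$
$b{\left(F \right)} = F \left(-4 + F\right)$
$- \frac{2972}{T{\left(60 \right)}} + \frac{b{\left(39 \right)}}{3062} = - \frac{2972}{6} + \frac{39 \left(-4 + 39\right)}{3062} = \left(-2972\right) \frac{1}{6} + 39 \cdot 35 \cdot \frac{1}{3062} = - \frac{1486}{3} + 1365 \cdot \frac{1}{3062} = - \frac{1486}{3} + \frac{1365}{3062} = - \frac{4546037}{9186}$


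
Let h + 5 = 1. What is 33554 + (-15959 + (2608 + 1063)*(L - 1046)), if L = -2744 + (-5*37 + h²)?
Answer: -14515894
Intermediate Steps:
h = -4 (h = -5 + 1 = -4)
L = -2913 (L = -2744 + (-5*37 + (-4)²) = -2744 + (-185 + 16) = -2744 - 169 = -2913)
33554 + (-15959 + (2608 + 1063)*(L - 1046)) = 33554 + (-15959 + (2608 + 1063)*(-2913 - 1046)) = 33554 + (-15959 + 3671*(-3959)) = 33554 + (-15959 - 14533489) = 33554 - 14549448 = -14515894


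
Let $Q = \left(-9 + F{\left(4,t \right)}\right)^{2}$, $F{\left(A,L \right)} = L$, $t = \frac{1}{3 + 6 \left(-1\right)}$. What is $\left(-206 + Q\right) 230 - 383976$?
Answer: $- \frac{3701884}{9} \approx -4.1132 \cdot 10^{5}$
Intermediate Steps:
$t = - \frac{1}{3}$ ($t = \frac{1}{3 - 6} = \frac{1}{-3} = - \frac{1}{3} \approx -0.33333$)
$Q = \frac{784}{9}$ ($Q = \left(-9 - \frac{1}{3}\right)^{2} = \left(- \frac{28}{3}\right)^{2} = \frac{784}{9} \approx 87.111$)
$\left(-206 + Q\right) 230 - 383976 = \left(-206 + \frac{784}{9}\right) 230 - 383976 = \left(- \frac{1070}{9}\right) 230 - 383976 = - \frac{246100}{9} - 383976 = - \frac{3701884}{9}$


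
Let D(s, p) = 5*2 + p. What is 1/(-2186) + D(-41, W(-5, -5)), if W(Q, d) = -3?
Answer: 15301/2186 ≈ 6.9995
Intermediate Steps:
D(s, p) = 10 + p
1/(-2186) + D(-41, W(-5, -5)) = 1/(-2186) + (10 - 3) = -1/2186 + 7 = 15301/2186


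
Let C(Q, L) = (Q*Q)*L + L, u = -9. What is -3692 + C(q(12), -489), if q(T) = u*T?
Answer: -5707877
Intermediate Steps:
q(T) = -9*T
C(Q, L) = L + L*Q² (C(Q, L) = Q²*L + L = L*Q² + L = L + L*Q²)
-3692 + C(q(12), -489) = -3692 - 489*(1 + (-9*12)²) = -3692 - 489*(1 + (-108)²) = -3692 - 489*(1 + 11664) = -3692 - 489*11665 = -3692 - 5704185 = -5707877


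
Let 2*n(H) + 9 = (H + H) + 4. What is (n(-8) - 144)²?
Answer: 95481/4 ≈ 23870.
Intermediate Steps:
n(H) = -5/2 + H (n(H) = -9/2 + ((H + H) + 4)/2 = -9/2 + (2*H + 4)/2 = -9/2 + (4 + 2*H)/2 = -9/2 + (2 + H) = -5/2 + H)
(n(-8) - 144)² = ((-5/2 - 8) - 144)² = (-21/2 - 144)² = (-309/2)² = 95481/4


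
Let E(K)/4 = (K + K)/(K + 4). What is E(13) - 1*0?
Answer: 104/17 ≈ 6.1176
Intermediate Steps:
E(K) = 8*K/(4 + K) (E(K) = 4*((K + K)/(K + 4)) = 4*((2*K)/(4 + K)) = 4*(2*K/(4 + K)) = 8*K/(4 + K))
E(13) - 1*0 = 8*13/(4 + 13) - 1*0 = 8*13/17 + 0 = 8*13*(1/17) + 0 = 104/17 + 0 = 104/17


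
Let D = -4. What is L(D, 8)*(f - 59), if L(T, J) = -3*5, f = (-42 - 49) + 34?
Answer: 1740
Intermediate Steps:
f = -57 (f = -91 + 34 = -57)
L(T, J) = -15
L(D, 8)*(f - 59) = -15*(-57 - 59) = -15*(-116) = 1740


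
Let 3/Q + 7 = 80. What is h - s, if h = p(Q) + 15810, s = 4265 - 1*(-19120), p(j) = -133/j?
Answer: -32434/3 ≈ -10811.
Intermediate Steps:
Q = 3/73 (Q = 3/(-7 + 80) = 3/73 ≈ 0.041096)
s = 23385 (s = 4265 + 19120 = 23385)
h = 37721/3 (h = -133/3/73 + 15810 = -133*73/3 + 15810 = -9709/3 + 15810 = 37721/3 ≈ 12574.)
h - s = 37721/3 - 1*23385 = 37721/3 - 23385 = -32434/3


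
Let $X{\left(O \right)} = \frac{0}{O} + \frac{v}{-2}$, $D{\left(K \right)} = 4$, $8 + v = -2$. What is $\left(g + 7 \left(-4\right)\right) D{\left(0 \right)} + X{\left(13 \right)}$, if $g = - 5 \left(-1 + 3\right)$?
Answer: $-147$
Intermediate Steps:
$v = -10$ ($v = -8 - 2 = -10$)
$X{\left(O \right)} = 5$ ($X{\left(O \right)} = \frac{0}{O} - \frac{10}{-2} = 0 - -5 = 0 + 5 = 5$)
$g = -10$ ($g = \left(-5\right) 2 = -10$)
$\left(g + 7 \left(-4\right)\right) D{\left(0 \right)} + X{\left(13 \right)} = \left(-10 + 7 \left(-4\right)\right) 4 + 5 = \left(-10 - 28\right) 4 + 5 = \left(-38\right) 4 + 5 = -152 + 5 = -147$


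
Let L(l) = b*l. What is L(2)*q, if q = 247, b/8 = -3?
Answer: -11856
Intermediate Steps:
b = -24 (b = 8*(-3) = -24)
L(l) = -24*l
L(2)*q = -24*2*247 = -48*247 = -11856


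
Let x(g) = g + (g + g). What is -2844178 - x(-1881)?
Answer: -2838535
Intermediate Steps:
x(g) = 3*g (x(g) = g + 2*g = 3*g)
-2844178 - x(-1881) = -2844178 - 3*(-1881) = -2844178 - 1*(-5643) = -2844178 + 5643 = -2838535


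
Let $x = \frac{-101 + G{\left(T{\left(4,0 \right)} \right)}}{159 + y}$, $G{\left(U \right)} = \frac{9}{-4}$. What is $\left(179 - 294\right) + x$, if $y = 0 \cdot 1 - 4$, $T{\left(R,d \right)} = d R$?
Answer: $- \frac{71713}{620} \approx -115.67$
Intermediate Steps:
$T{\left(R,d \right)} = R d$
$y = -4$ ($y = 0 - 4 = -4$)
$G{\left(U \right)} = - \frac{9}{4}$ ($G{\left(U \right)} = 9 \left(- \frac{1}{4}\right) = - \frac{9}{4}$)
$x = - \frac{413}{620}$ ($x = \frac{-101 - \frac{9}{4}}{159 - 4} = - \frac{413}{4 \cdot 155} = \left(- \frac{413}{4}\right) \frac{1}{155} = - \frac{413}{620} \approx -0.66613$)
$\left(179 - 294\right) + x = \left(179 - 294\right) - \frac{413}{620} = -115 - \frac{413}{620} = - \frac{71713}{620}$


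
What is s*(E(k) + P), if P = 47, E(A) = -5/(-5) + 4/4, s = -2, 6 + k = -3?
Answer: -98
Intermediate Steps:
k = -9 (k = -6 - 3 = -9)
E(A) = 2 (E(A) = -5*(-1/5) + 4*(1/4) = 1 + 1 = 2)
s*(E(k) + P) = -2*(2 + 47) = -2*49 = -98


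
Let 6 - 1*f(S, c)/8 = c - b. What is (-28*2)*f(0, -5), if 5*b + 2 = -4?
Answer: -21952/5 ≈ -4390.4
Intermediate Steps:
b = -6/5 (b = -2/5 + (1/5)*(-4) = -2/5 - 4/5 = -6/5 ≈ -1.2000)
f(S, c) = 192/5 - 8*c (f(S, c) = 48 - 8*(c - 1*(-6/5)) = 48 - 8*(c + 6/5) = 48 - 8*(6/5 + c) = 48 + (-48/5 - 8*c) = 192/5 - 8*c)
(-28*2)*f(0, -5) = (-28*2)*(192/5 - 8*(-5)) = -56*(192/5 + 40) = -56*392/5 = -21952/5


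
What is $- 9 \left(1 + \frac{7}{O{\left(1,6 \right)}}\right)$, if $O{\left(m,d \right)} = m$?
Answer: $-72$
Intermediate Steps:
$- 9 \left(1 + \frac{7}{O{\left(1,6 \right)}}\right) = - 9 \left(1 + \frac{7}{1}\right) = - 9 \left(1 + 7 \cdot 1\right) = - 9 \left(1 + 7\right) = \left(-9\right) 8 = -72$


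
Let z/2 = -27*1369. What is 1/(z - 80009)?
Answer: -1/153935 ≈ -6.4963e-6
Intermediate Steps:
z = -73926 (z = 2*(-27*1369) = 2*(-36963) = -73926)
1/(z - 80009) = 1/(-73926 - 80009) = 1/(-153935) = -1/153935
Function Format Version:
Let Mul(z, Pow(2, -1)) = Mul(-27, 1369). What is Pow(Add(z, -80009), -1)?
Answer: Rational(-1, 153935) ≈ -6.4963e-6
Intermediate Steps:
z = -73926 (z = Mul(2, Mul(-27, 1369)) = Mul(2, -36963) = -73926)
Pow(Add(z, -80009), -1) = Pow(Add(-73926, -80009), -1) = Pow(-153935, -1) = Rational(-1, 153935)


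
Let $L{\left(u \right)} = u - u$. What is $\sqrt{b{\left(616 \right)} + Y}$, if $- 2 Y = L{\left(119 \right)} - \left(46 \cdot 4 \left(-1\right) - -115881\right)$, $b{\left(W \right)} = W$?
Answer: $\frac{\sqrt{233858}}{2} \approx 241.79$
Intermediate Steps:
$L{\left(u \right)} = 0$
$Y = \frac{115697}{2}$ ($Y = - \frac{0 - \left(46 \cdot 4 \left(-1\right) - -115881\right)}{2} = - \frac{0 - \left(184 \left(-1\right) + 115881\right)}{2} = - \frac{0 - \left(-184 + 115881\right)}{2} = - \frac{0 - 115697}{2} = \left(- \frac{1}{2}\right) \left(-115697\right) = \frac{115697}{2} \approx 57849.0$)
$\sqrt{b{\left(616 \right)} + Y} = \sqrt{616 + \frac{115697}{2}} = \sqrt{\frac{116929}{2}} = \frac{\sqrt{233858}}{2}$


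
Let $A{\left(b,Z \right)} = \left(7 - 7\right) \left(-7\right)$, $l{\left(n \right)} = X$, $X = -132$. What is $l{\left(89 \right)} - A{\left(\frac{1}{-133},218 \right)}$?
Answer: $-132$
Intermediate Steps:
$l{\left(n \right)} = -132$
$A{\left(b,Z \right)} = 0$ ($A{\left(b,Z \right)} = 0 \left(-7\right) = 0$)
$l{\left(89 \right)} - A{\left(\frac{1}{-133},218 \right)} = -132 - 0 = -132 + 0 = -132$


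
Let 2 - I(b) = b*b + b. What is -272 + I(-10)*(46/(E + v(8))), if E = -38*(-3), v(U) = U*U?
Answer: -26232/89 ≈ -294.74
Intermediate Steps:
v(U) = U²
E = 114
I(b) = 2 - b - b² (I(b) = 2 - (b*b + b) = 2 - (b² + b) = 2 - (b + b²) = 2 + (-b - b²) = 2 - b - b²)
-272 + I(-10)*(46/(E + v(8))) = -272 + (2 - 1*(-10) - 1*(-10)²)*(46/(114 + 8²)) = -272 + (2 + 10 - 1*100)*(46/(114 + 64)) = -272 + (2 + 10 - 100)*(46/178) = -272 - 4048/178 = -272 - 88*23/89 = -272 - 2024/89 = -26232/89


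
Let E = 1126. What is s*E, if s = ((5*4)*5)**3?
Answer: 1126000000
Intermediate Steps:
s = 1000000 (s = (20*5)**3 = 100**3 = 1000000)
s*E = 1000000*1126 = 1126000000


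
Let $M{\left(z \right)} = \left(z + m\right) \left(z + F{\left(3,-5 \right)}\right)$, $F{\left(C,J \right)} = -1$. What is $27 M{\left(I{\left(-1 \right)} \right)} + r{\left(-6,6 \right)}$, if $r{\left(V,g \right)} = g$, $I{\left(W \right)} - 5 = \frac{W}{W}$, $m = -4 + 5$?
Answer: $951$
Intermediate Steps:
$m = 1$
$I{\left(W \right)} = 6$ ($I{\left(W \right)} = 5 + \frac{W}{W} = 5 + 1 = 6$)
$M{\left(z \right)} = \left(1 + z\right) \left(-1 + z\right)$ ($M{\left(z \right)} = \left(z + 1\right) \left(z - 1\right) = \left(1 + z\right) \left(-1 + z\right)$)
$27 M{\left(I{\left(-1 \right)} \right)} + r{\left(-6,6 \right)} = 27 \left(-1 + 6^{2}\right) + 6 = 27 \left(-1 + 36\right) + 6 = 27 \cdot 35 + 6 = 945 + 6 = 951$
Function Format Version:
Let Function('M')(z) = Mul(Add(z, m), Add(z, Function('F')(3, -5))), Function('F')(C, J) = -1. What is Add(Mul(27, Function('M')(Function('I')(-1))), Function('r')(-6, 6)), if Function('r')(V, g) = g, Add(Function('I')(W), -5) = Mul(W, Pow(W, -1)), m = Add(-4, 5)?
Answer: 951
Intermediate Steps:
m = 1
Function('I')(W) = 6 (Function('I')(W) = Add(5, Mul(W, Pow(W, -1))) = Add(5, 1) = 6)
Function('M')(z) = Mul(Add(1, z), Add(-1, z)) (Function('M')(z) = Mul(Add(z, 1), Add(z, -1)) = Mul(Add(1, z), Add(-1, z)))
Add(Mul(27, Function('M')(Function('I')(-1))), Function('r')(-6, 6)) = Add(Mul(27, Add(-1, Pow(6, 2))), 6) = Add(Mul(27, Add(-1, 36)), 6) = Add(Mul(27, 35), 6) = Add(945, 6) = 951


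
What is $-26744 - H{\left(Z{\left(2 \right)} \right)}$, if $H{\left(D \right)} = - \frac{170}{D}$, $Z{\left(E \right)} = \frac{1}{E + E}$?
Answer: $-26064$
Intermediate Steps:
$Z{\left(E \right)} = \frac{1}{2 E}$
$-26744 - H{\left(Z{\left(2 \right)} \right)} = -26744 - - \frac{170}{\frac{1}{2} \cdot \frac{1}{2}} = -26744 - - 170 \frac{1}{\frac{1}{4}} = -26744 - \left(-170\right) 4 = -26744 - -680 = -26744 + 680 = -26064$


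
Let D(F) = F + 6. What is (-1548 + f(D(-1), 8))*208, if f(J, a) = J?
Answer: -320944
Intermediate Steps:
D(F) = 6 + F
(-1548 + f(D(-1), 8))*208 = (-1548 + (6 - 1))*208 = (-1548 + 5)*208 = -1543*208 = -320944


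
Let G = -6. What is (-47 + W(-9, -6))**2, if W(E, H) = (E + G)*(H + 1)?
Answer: 784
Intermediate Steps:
W(E, H) = (1 + H)*(-6 + E) (W(E, H) = (E - 6)*(H + 1) = (-6 + E)*(1 + H) = (1 + H)*(-6 + E))
(-47 + W(-9, -6))**2 = (-47 + (-6 - 9 - 6*(-6) - 9*(-6)))**2 = (-47 + (-6 - 9 + 36 + 54))**2 = (-47 + 75)**2 = 28**2 = 784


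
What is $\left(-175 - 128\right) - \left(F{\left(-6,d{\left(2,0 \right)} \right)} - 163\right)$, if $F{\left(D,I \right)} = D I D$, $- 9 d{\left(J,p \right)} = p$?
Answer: $-140$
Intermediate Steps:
$d{\left(J,p \right)} = - \frac{p}{9}$
$F{\left(D,I \right)} = I D^{2}$
$\left(-175 - 128\right) - \left(F{\left(-6,d{\left(2,0 \right)} \right)} - 163\right) = \left(-175 - 128\right) - \left(\left(- \frac{1}{9}\right) 0 \left(-6\right)^{2} - 163\right) = -303 - \left(0 \cdot 36 - 163\right) = -303 - \left(0 - 163\right) = -303 - -163 = -303 + 163 = -140$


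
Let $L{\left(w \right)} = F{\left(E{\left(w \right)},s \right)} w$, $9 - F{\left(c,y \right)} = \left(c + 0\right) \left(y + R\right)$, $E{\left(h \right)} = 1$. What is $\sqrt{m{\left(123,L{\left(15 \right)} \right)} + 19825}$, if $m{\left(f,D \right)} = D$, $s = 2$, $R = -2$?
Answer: $2 \sqrt{4990} \approx 141.28$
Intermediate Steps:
$F{\left(c,y \right)} = 9 - c \left(-2 + y\right)$ ($F{\left(c,y \right)} = 9 - \left(c + 0\right) \left(y - 2\right) = 9 - c \left(-2 + y\right)$)
$L{\left(w \right)} = 9 w$ ($L{\left(w \right)} = \left(9 + 2 \cdot 1 - 1 \cdot 2\right) w = \left(9 + 2 - 2\right) w = 9 w$)
$\sqrt{m{\left(123,L{\left(15 \right)} \right)} + 19825} = \sqrt{9 \cdot 15 + 19825} = \sqrt{135 + 19825} = \sqrt{19960} = 2 \sqrt{4990}$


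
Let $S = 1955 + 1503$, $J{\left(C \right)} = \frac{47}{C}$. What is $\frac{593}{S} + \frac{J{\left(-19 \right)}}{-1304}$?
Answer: $\frac{390913}{2254616} \approx 0.17338$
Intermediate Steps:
$S = 3458$
$\frac{593}{S} + \frac{J{\left(-19 \right)}}{-1304} = \frac{593}{3458} + \frac{47 \frac{1}{-19}}{-1304} = 593 \cdot \frac{1}{3458} + 47 \left(- \frac{1}{19}\right) \left(- \frac{1}{1304}\right) = \frac{593}{3458} - - \frac{47}{24776} = \frac{593}{3458} + \frac{47}{24776} = \frac{390913}{2254616}$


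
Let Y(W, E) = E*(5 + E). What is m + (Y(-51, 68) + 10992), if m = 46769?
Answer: 62725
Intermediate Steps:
m + (Y(-51, 68) + 10992) = 46769 + (68*(5 + 68) + 10992) = 46769 + (68*73 + 10992) = 46769 + (4964 + 10992) = 46769 + 15956 = 62725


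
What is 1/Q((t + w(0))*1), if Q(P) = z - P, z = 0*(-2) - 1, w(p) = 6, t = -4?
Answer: -1/3 ≈ -0.33333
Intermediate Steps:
z = -1 (z = 0 - 1 = -1)
Q(P) = -1 - P
1/Q((t + w(0))*1) = 1/(-1 - (-4 + 6)) = 1/(-1 - 2) = 1/(-3) = -1/3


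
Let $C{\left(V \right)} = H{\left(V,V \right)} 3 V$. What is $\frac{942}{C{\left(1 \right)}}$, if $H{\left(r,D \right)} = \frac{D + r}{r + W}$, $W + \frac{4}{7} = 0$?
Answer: $\frac{471}{7} \approx 67.286$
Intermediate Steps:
$W = - \frac{4}{7}$ ($W = - \frac{4}{7} + 0 = - \frac{4}{7} \approx -0.57143$)
$H{\left(r,D \right)} = \frac{D + r}{- \frac{4}{7} + r}$ ($H{\left(r,D \right)} = \frac{D + r}{r - \frac{4}{7}} = \frac{D + r}{- \frac{4}{7} + r}$)
$C{\left(V \right)} = \frac{42 V^{2}}{-4 + 7 V}$ ($C{\left(V \right)} = \frac{7 \left(V + V\right)}{-4 + 7 V} 3 V = \frac{7 \cdot 2 V}{-4 + 7 V} 3 V = \frac{14 V}{-4 + 7 V} 3 V = \frac{42 V^{2}}{-4 + 7 V}$)
$\frac{942}{C{\left(1 \right)}} = \frac{942}{42 \cdot 1^{2} \frac{1}{-4 + 7 \cdot 1}} = \frac{942}{42 \cdot 1 \frac{1}{-4 + 7}} = \frac{942}{42 \cdot 1 \cdot \frac{1}{3}} = \frac{942}{14} = 942 \cdot \frac{1}{14} = \frac{471}{7}$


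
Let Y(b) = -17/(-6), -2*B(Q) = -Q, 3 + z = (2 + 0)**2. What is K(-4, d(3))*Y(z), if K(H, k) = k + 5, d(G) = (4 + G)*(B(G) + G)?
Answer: 1241/12 ≈ 103.42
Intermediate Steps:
z = 1 (z = -3 + (2 + 0)**2 = -3 + 2**2 = -3 + 4 = 1)
B(Q) = Q/2 (B(Q) = -(-1)*Q/2 = Q/2)
d(G) = 3*G*(4 + G)/2 (d(G) = (4 + G)*(G/2 + G) = (4 + G)*(3*G/2) = 3*G*(4 + G)/2)
K(H, k) = 5 + k
Y(b) = 17/6 (Y(b) = -17*(-1/6) = 17/6)
K(-4, d(3))*Y(z) = (5 + (3/2)*3*(4 + 3))*(17/6) = (5 + (3/2)*3*7)*(17/6) = (5 + 63/2)*(17/6) = (73/2)*(17/6) = 1241/12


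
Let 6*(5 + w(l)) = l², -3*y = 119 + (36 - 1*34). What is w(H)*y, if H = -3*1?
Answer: 847/6 ≈ 141.17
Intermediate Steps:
y = -121/3 (y = -(119 + (36 - 1*34))/3 = -(119 + (36 - 34))/3 = -(119 + 2)/3 = -⅓*121 = -121/3 ≈ -40.333)
H = -3
w(l) = -5 + l²/6
w(H)*y = (-5 + (⅙)*(-3)²)*(-121/3) = (-5 + (⅙)*9)*(-121/3) = (-5 + 3/2)*(-121/3) = -7/2*(-121/3) = 847/6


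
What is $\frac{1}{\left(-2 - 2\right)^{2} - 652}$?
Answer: $- \frac{1}{636} \approx -0.0015723$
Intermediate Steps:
$\frac{1}{\left(-2 - 2\right)^{2} - 652} = \frac{1}{\left(-4\right)^{2} - 652} = \frac{1}{16 - 652} = \frac{1}{-636} = - \frac{1}{636}$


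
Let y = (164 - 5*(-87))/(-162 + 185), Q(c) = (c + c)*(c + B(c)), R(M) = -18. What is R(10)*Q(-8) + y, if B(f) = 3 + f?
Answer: -85513/23 ≈ -3718.0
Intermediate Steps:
Q(c) = 2*c*(3 + 2*c) (Q(c) = (c + c)*(c + (3 + c)) = (2*c)*(3 + 2*c) = 2*c*(3 + 2*c))
y = 599/23 (y = (164 + 435)/23 = 599*(1/23) = 599/23 ≈ 26.043)
R(10)*Q(-8) + y = -36*(-8)*(3 + 2*(-8)) + 599/23 = -36*(-8)*(3 - 16) + 599/23 = -36*(-8)*(-13) + 599/23 = -18*208 + 599/23 = -3744 + 599/23 = -85513/23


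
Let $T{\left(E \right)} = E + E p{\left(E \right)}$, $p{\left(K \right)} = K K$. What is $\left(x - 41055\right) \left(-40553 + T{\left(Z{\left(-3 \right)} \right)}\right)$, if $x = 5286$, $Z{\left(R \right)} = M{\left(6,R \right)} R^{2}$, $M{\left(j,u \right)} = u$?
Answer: $2155547247$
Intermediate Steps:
$p{\left(K \right)} = K^{2}$
$Z{\left(R \right)} = R^{3}$ ($Z{\left(R \right)} = R R^{2} = R^{3}$)
$T{\left(E \right)} = E + E^{3}$ ($T{\left(E \right)} = E + E E^{2} = E + E^{3}$)
$\left(x - 41055\right) \left(-40553 + T{\left(Z{\left(-3 \right)} \right)}\right) = \left(5286 - 41055\right) \left(-40553 + \left(\left(-3\right)^{3} + \left(\left(-3\right)^{3}\right)^{3}\right)\right) = - 35769 \left(-40553 + \left(-27 + \left(-27\right)^{3}\right)\right) = - 35769 \left(-40553 - 19710\right) = \left(-35769\right) \left(-60263\right) = 2155547247$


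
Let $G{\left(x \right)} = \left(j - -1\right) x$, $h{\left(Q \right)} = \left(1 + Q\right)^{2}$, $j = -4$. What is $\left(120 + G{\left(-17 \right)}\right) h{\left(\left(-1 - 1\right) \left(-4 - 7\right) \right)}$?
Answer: $90459$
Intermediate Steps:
$G{\left(x \right)} = - 3 x$ ($G{\left(x \right)} = \left(-4 - -1\right) x = \left(-4 + 1\right) x = - 3 x$)
$\left(120 + G{\left(-17 \right)}\right) h{\left(\left(-1 - 1\right) \left(-4 - 7\right) \right)} = \left(120 - -51\right) \left(1 + \left(-1 - 1\right) \left(-4 - 7\right)\right)^{2} = \left(120 + 51\right) \left(1 - -22\right)^{2} = 171 \left(1 + 22\right)^{2} = 171 \cdot 23^{2} = 171 \cdot 529 = 90459$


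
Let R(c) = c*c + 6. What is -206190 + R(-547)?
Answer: 93025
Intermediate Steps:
R(c) = 6 + c² (R(c) = c² + 6 = 6 + c²)
-206190 + R(-547) = -206190 + (6 + (-547)²) = -206190 + (6 + 299209) = -206190 + 299215 = 93025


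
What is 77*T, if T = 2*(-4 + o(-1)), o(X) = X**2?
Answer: -462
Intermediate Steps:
T = -6 (T = 2*(-4 + (-1)**2) = 2*(-4 + 1) = 2*(-3) = -6)
77*T = 77*(-6) = -462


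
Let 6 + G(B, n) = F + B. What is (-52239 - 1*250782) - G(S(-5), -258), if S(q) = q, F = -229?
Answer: -302781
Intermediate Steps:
G(B, n) = -235 + B (G(B, n) = -6 + (-229 + B) = -235 + B)
(-52239 - 1*250782) - G(S(-5), -258) = (-52239 - 1*250782) - (-235 - 5) = (-52239 - 250782) - 1*(-240) = -303021 + 240 = -302781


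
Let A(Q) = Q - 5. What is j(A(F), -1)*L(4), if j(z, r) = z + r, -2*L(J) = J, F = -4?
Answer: 20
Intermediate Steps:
A(Q) = -5 + Q
L(J) = -J/2
j(z, r) = r + z
j(A(F), -1)*L(4) = (-1 + (-5 - 4))*(-½*4) = (-1 - 9)*(-2) = -10*(-2) = 20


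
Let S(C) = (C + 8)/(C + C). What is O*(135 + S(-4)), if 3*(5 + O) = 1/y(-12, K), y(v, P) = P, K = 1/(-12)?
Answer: -2421/2 ≈ -1210.5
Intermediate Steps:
K = -1/12 ≈ -0.083333
S(C) = (8 + C)/(2*C) (S(C) = (8 + C)/((2*C)) = (8 + C)*(1/(2*C)) = (8 + C)/(2*C))
O = -9 (O = -5 + 1/(3*(-1/12)) = -5 + (⅓)*(-12) = -5 - 4 = -9)
O*(135 + S(-4)) = -9*(135 + (½)*(8 - 4)/(-4)) = -9*(135 + (½)*(-¼)*4) = -9*(135 - ½) = -9*269/2 = -2421/2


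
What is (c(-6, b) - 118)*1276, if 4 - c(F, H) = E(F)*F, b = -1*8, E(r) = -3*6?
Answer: -283272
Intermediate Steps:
E(r) = -18
b = -8
c(F, H) = 4 + 18*F (c(F, H) = 4 - (-18)*F = 4 + 18*F)
(c(-6, b) - 118)*1276 = ((4 + 18*(-6)) - 118)*1276 = ((4 - 108) - 118)*1276 = (-104 - 118)*1276 = -222*1276 = -283272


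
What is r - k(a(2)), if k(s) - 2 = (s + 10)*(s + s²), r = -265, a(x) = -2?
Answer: -283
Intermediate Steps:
k(s) = 2 + (10 + s)*(s + s²) (k(s) = 2 + (s + 10)*(s + s²) = 2 + (10 + s)*(s + s²))
r - k(a(2)) = -265 - (2 + (-2)³ + 10*(-2) + 11*(-2)²) = -265 - (2 - 8 - 20 + 11*4) = -265 - (2 - 8 - 20 + 44) = -265 - 1*18 = -265 - 18 = -283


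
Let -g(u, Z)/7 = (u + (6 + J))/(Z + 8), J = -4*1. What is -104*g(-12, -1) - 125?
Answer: -1165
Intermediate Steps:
J = -4
g(u, Z) = -7*(2 + u)/(8 + Z) (g(u, Z) = -7*(u + (6 - 4))/(Z + 8) = -7*(u + 2)/(8 + Z) = -7*(2 + u)/(8 + Z))
-104*g(-12, -1) - 125 = -728*(-2 - 1*(-12))/(8 - 1) - 125 = -728*(-2 + 12)/7 - 125 = -728*10/7 - 125 = -104*10 - 125 = -1040 - 125 = -1165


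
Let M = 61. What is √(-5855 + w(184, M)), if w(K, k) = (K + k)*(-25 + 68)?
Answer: 6*√130 ≈ 68.411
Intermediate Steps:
w(K, k) = 43*K + 43*k (w(K, k) = (K + k)*43 = 43*K + 43*k)
√(-5855 + w(184, M)) = √(-5855 + (43*184 + 43*61)) = √(-5855 + (7912 + 2623)) = √(-5855 + 10535) = √4680 = 6*√130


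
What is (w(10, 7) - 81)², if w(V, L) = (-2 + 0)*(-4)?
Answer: 5329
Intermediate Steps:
w(V, L) = 8 (w(V, L) = -2*(-4) = 8)
(w(10, 7) - 81)² = (8 - 81)² = (-73)² = 5329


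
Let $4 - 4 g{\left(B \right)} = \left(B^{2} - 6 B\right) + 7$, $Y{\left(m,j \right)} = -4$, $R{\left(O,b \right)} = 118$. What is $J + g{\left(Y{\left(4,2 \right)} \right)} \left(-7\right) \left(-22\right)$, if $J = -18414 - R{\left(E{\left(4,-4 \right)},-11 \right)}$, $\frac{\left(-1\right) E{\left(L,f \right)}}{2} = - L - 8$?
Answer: $- \frac{40375}{2} \approx -20188.0$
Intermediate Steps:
$E{\left(L,f \right)} = 16 + 2 L$ ($E{\left(L,f \right)} = - 2 \left(- L - 8\right) = - 2 \left(-8 - L\right) = 16 + 2 L$)
$J = -18532$ ($J = -18414 - 118 = -18532$)
$g{\left(B \right)} = - \frac{3}{4} - \frac{B^{2}}{4} + \frac{3 B}{2}$ ($g{\left(B \right)} = 1 - \frac{\left(B^{2} - 6 B\right) + 7}{4} = 1 - \frac{7 + B^{2} - 6 B}{4} = 1 - \left(\frac{7}{4} - \frac{3 B}{2} + \frac{B^{2}}{4}\right) = - \frac{3}{4} - \frac{B^{2}}{4} + \frac{3 B}{2}$)
$J + g{\left(Y{\left(4,2 \right)} \right)} \left(-7\right) \left(-22\right) = -18532 + \left(- \frac{3}{4} - \frac{\left(-4\right)^{2}}{4} + \frac{3}{2} \left(-4\right)\right) \left(-7\right) \left(-22\right) = -18532 + \left(- \frac{3}{4} - 4 - 6\right) \left(-7\right) \left(-22\right) = -18532 + \left(- \frac{43}{4}\right) \left(-7\right) \left(-22\right) = -18532 + \frac{301}{4} \left(-22\right) = -18532 - \frac{3311}{2} = - \frac{40375}{2}$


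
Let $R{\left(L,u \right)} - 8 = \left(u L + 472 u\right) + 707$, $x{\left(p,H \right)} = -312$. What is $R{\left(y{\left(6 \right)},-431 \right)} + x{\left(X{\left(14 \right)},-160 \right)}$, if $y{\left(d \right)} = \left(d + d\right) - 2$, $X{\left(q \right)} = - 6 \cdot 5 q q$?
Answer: $-207339$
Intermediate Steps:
$X{\left(q \right)} = - 30 q^{2}$ ($X{\left(q \right)} = - 6 \cdot 5 q^{2} = - 30 q^{2}$)
$y{\left(d \right)} = -2 + 2 d$ ($y{\left(d \right)} = 2 d - 2 = -2 + 2 d$)
$R{\left(L,u \right)} = 715 + 472 u + L u$ ($R{\left(L,u \right)} = 8 + \left(\left(u L + 472 u\right) + 707\right) = 8 + \left(\left(L u + 472 u\right) + 707\right) = 8 + \left(\left(472 u + L u\right) + 707\right) = 8 + \left(707 + 472 u + L u\right) = 715 + 472 u + L u$)
$R{\left(y{\left(6 \right)},-431 \right)} + x{\left(X{\left(14 \right)},-160 \right)} = \left(715 + 472 \left(-431\right) + \left(-2 + 2 \cdot 6\right) \left(-431\right)\right) - 312 = \left(715 - 203432 + \left(-2 + 12\right) \left(-431\right)\right) - 312 = \left(715 - 203432 + 10 \left(-431\right)\right) - 312 = \left(715 - 203432 - 4310\right) - 312 = -207027 - 312 = -207339$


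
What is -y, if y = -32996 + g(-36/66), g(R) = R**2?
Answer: 3992480/121 ≈ 32996.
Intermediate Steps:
y = -3992480/121 (y = -32996 + (-36/66)**2 = -32996 + (-36*1/66)**2 = -32996 + (-6/11)**2 = -32996 + 36/121 = -3992480/121 ≈ -32996.)
-y = -1*(-3992480/121) = 3992480/121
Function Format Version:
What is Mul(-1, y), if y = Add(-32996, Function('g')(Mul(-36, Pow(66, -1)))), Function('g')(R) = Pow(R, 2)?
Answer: Rational(3992480, 121) ≈ 32996.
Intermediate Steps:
y = Rational(-3992480, 121) (y = Add(-32996, Pow(Mul(-36, Pow(66, -1)), 2)) = Add(-32996, Pow(Mul(-36, Rational(1, 66)), 2)) = Add(-32996, Pow(Rational(-6, 11), 2)) = Add(-32996, Rational(36, 121)) = Rational(-3992480, 121) ≈ -32996.)
Mul(-1, y) = Mul(-1, Rational(-3992480, 121)) = Rational(3992480, 121)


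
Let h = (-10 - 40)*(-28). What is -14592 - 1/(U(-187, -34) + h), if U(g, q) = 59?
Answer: -21289729/1459 ≈ -14592.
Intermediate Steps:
h = 1400 (h = -50*(-28) = 1400)
-14592 - 1/(U(-187, -34) + h) = -14592 - 1/(59 + 1400) = -14592 - 1/1459 = -21289729/1459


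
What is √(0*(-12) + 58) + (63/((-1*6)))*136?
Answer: -1428 + √58 ≈ -1420.4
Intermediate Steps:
√(0*(-12) + 58) + (63/((-1*6)))*136 = √(0 + 58) + (63/(-6))*136 = √58 + (63*(-⅙))*136 = √58 - 21/2*136 = √58 - 1428 = -1428 + √58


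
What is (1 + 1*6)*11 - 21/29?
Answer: 2212/29 ≈ 76.276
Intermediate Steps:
(1 + 1*6)*11 - 21/29 = (1 + 6)*11 - 21*1/29 = 7*11 - 21/29 = 77 - 21/29 = 2212/29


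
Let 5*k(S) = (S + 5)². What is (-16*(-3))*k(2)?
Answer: 2352/5 ≈ 470.40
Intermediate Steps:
k(S) = (5 + S)²/5 (k(S) = (S + 5)²/5 = (5 + S)²/5)
(-16*(-3))*k(2) = (-16*(-3))*((5 + 2)²/5) = 48*((⅕)*7²) = 48*((⅕)*49) = 48*(49/5) = 2352/5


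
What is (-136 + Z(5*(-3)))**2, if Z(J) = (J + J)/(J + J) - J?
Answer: 14400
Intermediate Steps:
Z(J) = 1 - J (Z(J) = (2*J)/((2*J)) - J = (2*J)*(1/(2*J)) - J = 1 - J)
(-136 + Z(5*(-3)))**2 = (-136 + (1 - 5*(-3)))**2 = (-136 + (1 - 1*(-15)))**2 = (-136 + (1 + 15))**2 = (-136 + 16)**2 = (-120)**2 = 14400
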